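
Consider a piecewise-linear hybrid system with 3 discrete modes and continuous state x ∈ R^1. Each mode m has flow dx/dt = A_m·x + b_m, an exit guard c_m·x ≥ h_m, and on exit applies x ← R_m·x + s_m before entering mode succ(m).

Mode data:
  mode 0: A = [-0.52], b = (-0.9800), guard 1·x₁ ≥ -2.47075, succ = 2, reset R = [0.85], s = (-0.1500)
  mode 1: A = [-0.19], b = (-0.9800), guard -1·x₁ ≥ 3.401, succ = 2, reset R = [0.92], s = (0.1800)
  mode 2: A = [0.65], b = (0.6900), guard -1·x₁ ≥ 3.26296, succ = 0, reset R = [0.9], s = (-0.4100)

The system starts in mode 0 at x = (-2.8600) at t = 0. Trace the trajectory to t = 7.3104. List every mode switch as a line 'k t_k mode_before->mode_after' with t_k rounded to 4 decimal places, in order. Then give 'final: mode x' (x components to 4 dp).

1 0.9794 0->2
2 1.9276 2->0
3 3.6854 0->2
4 4.6336 2->0
5 6.3913 0->2
final: 2 -3.2217

Mode 0: guard c·x = -2.4707 hit at Δt = 0.9794 (t = 0.9794), x⁻ = (-2.4708) → reset → x⁺ = (-2.2501), jump to mode 2
Mode 2: guard c·x = 3.2630 hit at Δt = 0.9482 (t = 1.9276), x⁻ = (-3.2630) → reset → x⁺ = (-3.3467), jump to mode 0
Mode 0: guard c·x = -2.4707 hit at Δt = 1.7578 (t = 3.6854), x⁻ = (-2.4708) → reset → x⁺ = (-2.2501), jump to mode 2
Mode 2: guard c·x = 3.2630 hit at Δt = 0.9482 (t = 4.6336), x⁻ = (-3.2630) → reset → x⁺ = (-3.3467), jump to mode 0
Mode 0: guard c·x = -2.4707 hit at Δt = 1.7578 (t = 6.3913), x⁻ = (-2.4708) → reset → x⁺ = (-2.2501), jump to mode 2
Mode 2: flow for 0.9191 to horizon, guard not reached → x = (-3.2217)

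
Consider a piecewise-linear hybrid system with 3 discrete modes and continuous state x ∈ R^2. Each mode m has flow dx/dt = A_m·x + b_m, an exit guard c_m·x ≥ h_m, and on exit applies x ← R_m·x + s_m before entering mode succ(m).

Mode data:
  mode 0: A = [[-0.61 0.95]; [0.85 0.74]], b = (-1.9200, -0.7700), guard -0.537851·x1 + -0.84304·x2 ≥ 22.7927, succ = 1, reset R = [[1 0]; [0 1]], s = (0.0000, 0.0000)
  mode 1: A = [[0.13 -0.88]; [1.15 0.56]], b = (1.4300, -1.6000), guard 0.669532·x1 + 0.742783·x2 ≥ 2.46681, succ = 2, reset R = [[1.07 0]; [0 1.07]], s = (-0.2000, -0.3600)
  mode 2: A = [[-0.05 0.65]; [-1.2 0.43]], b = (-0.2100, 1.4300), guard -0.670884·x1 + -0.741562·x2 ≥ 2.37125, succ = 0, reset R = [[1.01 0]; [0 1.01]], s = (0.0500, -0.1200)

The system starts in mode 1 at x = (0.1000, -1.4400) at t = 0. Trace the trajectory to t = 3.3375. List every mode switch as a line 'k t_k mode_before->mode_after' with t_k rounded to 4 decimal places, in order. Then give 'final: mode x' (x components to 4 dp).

Mode 1: guard c·x = 2.4668 hit at Δt = 1.3990 (t = 1.3990), x⁻ = (5.0544, -1.2349) → reset → x⁺ = (5.2082, -1.6813), jump to mode 2
Mode 2: guard c·x = 2.3712 hit at Δt = 0.7854 (t = 2.1844), x⁻ = (2.9245, -5.8435) → reset → x⁺ = (3.0038, -6.0219), jump to mode 0
Mode 0: flow for 1.1531 to horizon, guard not reached → x = (-8.7612, -18.1354)

1 1.3990 1->2
2 2.1844 2->0
final: 0 -8.7612 -18.1354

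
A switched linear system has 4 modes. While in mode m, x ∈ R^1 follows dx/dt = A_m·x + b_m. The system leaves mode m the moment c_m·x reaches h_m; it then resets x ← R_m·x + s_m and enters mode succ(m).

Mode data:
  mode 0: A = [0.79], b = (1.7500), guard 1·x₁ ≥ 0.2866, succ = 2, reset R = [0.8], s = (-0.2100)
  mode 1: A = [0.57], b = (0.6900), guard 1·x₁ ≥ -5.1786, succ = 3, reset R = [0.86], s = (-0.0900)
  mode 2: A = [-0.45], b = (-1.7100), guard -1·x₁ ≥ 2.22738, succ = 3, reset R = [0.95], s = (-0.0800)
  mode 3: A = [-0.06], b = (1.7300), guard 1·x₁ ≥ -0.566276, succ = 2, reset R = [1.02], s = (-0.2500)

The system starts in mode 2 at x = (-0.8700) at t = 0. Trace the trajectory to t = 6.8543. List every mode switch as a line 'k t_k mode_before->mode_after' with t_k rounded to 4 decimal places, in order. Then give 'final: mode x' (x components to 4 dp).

1 1.3828 2->3
2 2.2820 3->2
3 3.6967 2->3
4 4.5959 3->2
5 6.0106 2->3
final: 3 -0.6644

Mode 2: guard c·x = 2.2274 hit at Δt = 1.3828 (t = 1.3828), x⁻ = (-2.2274) → reset → x⁺ = (-2.1960), jump to mode 3
Mode 3: guard c·x = -0.5663 hit at Δt = 0.8992 (t = 2.2820), x⁻ = (-0.5663) → reset → x⁺ = (-0.8276), jump to mode 2
Mode 2: guard c·x = 2.2274 hit at Δt = 1.4147 (t = 3.6967), x⁻ = (-2.2274) → reset → x⁺ = (-2.1960), jump to mode 3
Mode 3: guard c·x = -0.5663 hit at Δt = 0.8992 (t = 4.5959), x⁻ = (-0.5663) → reset → x⁺ = (-0.8276), jump to mode 2
Mode 2: guard c·x = 2.2274 hit at Δt = 1.4147 (t = 6.0106), x⁻ = (-2.2274) → reset → x⁺ = (-2.1960), jump to mode 3
Mode 3: flow for 0.8437 to horizon, guard not reached → x = (-0.6644)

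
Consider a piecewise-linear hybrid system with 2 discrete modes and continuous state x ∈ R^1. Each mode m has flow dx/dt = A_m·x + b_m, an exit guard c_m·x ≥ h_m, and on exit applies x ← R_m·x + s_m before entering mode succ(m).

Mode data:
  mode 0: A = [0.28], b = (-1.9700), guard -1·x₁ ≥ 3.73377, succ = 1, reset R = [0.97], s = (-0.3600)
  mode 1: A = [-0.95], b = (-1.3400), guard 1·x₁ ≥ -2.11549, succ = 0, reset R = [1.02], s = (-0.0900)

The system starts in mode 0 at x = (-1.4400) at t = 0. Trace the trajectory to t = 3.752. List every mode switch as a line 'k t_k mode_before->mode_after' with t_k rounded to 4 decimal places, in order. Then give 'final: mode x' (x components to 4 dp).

1 0.8554 0->1
2 2.2175 1->0
3 2.7478 0->1
final: 1 -2.4009

Mode 0: guard c·x = 3.7338 hit at Δt = 0.8554 (t = 0.8554), x⁻ = (-3.7338) → reset → x⁺ = (-3.9818), jump to mode 1
Mode 1: guard c·x = -2.1155 hit at Δt = 1.3621 (t = 2.2175), x⁻ = (-2.1155) → reset → x⁺ = (-2.2478), jump to mode 0
Mode 0: guard c·x = 3.7338 hit at Δt = 0.5303 (t = 2.7478), x⁻ = (-3.7338) → reset → x⁺ = (-3.9818), jump to mode 1
Mode 1: flow for 1.0042 to horizon, guard not reached → x = (-2.4009)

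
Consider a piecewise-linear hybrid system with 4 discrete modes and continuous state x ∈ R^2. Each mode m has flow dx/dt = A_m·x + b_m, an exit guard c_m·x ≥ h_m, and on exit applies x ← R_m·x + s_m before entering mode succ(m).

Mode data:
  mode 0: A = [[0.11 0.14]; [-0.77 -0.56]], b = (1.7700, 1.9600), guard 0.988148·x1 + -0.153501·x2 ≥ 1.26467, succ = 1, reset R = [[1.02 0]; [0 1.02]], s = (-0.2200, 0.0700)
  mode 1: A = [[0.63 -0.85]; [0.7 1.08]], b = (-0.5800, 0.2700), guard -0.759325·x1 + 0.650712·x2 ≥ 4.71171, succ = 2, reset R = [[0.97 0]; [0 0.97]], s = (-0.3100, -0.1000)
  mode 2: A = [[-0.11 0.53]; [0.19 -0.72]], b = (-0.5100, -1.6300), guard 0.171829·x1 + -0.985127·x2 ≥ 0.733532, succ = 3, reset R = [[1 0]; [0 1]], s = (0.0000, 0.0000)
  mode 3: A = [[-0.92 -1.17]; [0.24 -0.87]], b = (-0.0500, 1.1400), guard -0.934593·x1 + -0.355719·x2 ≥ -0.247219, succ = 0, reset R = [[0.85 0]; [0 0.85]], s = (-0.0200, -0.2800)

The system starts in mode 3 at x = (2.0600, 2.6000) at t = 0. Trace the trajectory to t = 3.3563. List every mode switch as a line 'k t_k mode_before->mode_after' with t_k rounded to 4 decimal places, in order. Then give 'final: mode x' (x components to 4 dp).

1 0.7781 3->0
2 1.7515 0->1
3 2.5444 1->2
final: 2 -0.5306 1.8633

Mode 3: guard c·x = -0.2472 hit at Δt = 0.7781 (t = 0.7781), x⁻ = (-0.5064, 2.0255) → reset → x⁺ = (-0.4504, 1.4416), jump to mode 0
Mode 0: guard c·x = 1.2647 hit at Δt = 0.9734 (t = 1.7515), x⁻ = (1.5813, 1.9404) → reset → x⁺ = (1.3929, 2.0492), jump to mode 1
Mode 1: guard c·x = 4.7117 hit at Δt = 0.7929 (t = 2.5444), x⁻ = (-1.4052, 5.6012) → reset → x⁺ = (-1.6730, 5.3331), jump to mode 2
Mode 2: flow for 0.8119 to horizon, guard not reached → x = (-0.5306, 1.8633)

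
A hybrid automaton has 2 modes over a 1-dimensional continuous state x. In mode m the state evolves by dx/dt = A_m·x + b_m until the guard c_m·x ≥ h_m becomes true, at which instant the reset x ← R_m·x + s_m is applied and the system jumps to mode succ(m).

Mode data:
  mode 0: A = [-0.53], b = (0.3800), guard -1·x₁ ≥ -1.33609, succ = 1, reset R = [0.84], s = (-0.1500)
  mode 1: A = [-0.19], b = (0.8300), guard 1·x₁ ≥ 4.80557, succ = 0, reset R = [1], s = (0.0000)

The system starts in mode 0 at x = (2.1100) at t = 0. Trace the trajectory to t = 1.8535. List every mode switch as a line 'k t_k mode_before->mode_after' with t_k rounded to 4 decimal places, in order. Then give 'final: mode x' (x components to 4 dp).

Mode 0: guard c·x = -1.3361 hit at Δt = 1.5301 (t = 1.5301), x⁻ = (1.3361) → reset → x⁺ = (0.9723), jump to mode 1
Mode 1: flow for 0.3234 to horizon, guard not reached → x = (1.1747)

1 1.5301 0->1
final: 1 1.1747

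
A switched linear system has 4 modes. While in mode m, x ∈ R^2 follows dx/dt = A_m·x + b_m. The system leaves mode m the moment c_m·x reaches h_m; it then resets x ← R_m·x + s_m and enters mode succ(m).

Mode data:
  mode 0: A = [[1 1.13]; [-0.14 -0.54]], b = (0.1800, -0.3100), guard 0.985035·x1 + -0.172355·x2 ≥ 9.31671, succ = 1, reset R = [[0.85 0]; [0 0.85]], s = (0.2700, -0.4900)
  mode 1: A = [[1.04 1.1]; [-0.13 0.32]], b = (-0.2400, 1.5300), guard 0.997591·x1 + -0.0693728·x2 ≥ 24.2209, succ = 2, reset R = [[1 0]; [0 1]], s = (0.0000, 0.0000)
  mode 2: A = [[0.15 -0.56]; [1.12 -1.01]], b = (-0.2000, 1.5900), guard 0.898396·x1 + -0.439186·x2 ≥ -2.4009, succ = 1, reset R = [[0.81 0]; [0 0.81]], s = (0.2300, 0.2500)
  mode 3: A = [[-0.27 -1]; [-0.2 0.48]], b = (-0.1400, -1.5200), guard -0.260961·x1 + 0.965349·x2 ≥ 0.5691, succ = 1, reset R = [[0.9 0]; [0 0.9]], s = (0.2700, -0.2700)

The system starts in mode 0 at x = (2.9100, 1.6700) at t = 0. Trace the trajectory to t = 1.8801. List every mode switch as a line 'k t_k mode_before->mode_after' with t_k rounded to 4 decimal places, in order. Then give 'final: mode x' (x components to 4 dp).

1 0.9335 0->1
final: 1 21.2442 -0.7263

Mode 0: guard c·x = 9.3167 hit at Δt = 0.9335 (t = 0.9335), x⁻ = (9.4855, 0.1555) → reset → x⁺ = (8.3326, -0.3578), jump to mode 1
Mode 1: flow for 0.9466 to horizon, guard not reached → x = (21.2442, -0.7263)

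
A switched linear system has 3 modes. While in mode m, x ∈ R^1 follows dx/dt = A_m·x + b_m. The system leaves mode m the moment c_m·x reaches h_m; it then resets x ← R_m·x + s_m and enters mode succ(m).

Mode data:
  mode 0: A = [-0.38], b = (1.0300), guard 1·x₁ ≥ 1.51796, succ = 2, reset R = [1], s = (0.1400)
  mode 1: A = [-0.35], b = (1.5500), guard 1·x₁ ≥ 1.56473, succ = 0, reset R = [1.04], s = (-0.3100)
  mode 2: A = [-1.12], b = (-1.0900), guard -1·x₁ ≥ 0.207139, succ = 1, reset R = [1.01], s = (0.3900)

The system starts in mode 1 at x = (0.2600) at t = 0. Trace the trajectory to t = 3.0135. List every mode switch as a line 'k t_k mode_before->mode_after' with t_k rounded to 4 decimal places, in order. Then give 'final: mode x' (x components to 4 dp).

Mode 1: guard c·x = 1.5647 hit at Δt = 1.0726 (t = 1.0726), x⁻ = (1.5647) → reset → x⁺ = (1.3173), jump to mode 0
Mode 0: guard c·x = 1.5180 hit at Δt = 0.4092 (t = 1.4818), x⁻ = (1.5180) → reset → x⁺ = (1.6580), jump to mode 2
Mode 2: guard c·x = 0.2071 hit at Δt = 1.1017 (t = 2.5835), x⁻ = (-0.2071) → reset → x⁺ = (0.1808), jump to mode 1
Mode 1: flow for 0.4300 to horizon, guard not reached → x = (0.7743)

1 1.0726 1->0
2 1.4818 0->2
3 2.5835 2->1
final: 1 0.7743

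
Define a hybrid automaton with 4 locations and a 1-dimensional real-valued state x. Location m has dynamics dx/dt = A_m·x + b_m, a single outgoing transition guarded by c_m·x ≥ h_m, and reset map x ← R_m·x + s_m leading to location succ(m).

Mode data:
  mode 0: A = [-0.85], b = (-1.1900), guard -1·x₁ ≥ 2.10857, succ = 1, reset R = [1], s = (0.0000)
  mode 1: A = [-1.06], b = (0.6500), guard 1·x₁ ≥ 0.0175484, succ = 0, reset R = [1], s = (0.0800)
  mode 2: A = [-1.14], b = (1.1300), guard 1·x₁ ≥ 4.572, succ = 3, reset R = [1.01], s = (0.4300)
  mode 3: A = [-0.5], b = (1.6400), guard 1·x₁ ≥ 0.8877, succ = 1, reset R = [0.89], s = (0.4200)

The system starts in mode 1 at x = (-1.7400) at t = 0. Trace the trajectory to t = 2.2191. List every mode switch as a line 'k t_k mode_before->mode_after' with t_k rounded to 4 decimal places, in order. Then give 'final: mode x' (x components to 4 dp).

1 1.2961 1->0
final: 0 -0.7166

Mode 1: guard c·x = 0.0175 hit at Δt = 1.2961 (t = 1.2961), x⁻ = (0.0175) → reset → x⁺ = (0.0975), jump to mode 0
Mode 0: flow for 0.9230 to horizon, guard not reached → x = (-0.7166)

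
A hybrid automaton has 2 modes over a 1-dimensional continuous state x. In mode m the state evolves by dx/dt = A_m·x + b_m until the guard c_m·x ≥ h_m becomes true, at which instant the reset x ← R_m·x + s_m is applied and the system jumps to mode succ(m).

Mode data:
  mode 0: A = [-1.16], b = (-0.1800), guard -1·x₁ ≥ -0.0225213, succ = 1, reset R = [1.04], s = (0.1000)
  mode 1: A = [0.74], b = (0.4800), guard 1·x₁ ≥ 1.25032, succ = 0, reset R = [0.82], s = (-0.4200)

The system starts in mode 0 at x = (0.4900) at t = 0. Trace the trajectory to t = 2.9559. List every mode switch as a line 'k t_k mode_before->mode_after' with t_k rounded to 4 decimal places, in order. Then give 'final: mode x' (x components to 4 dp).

Mode 0: guard c·x = -0.0225 hit at Δt = 1.1116 (t = 1.1116), x⁻ = (0.0225) → reset → x⁺ = (0.1234), jump to mode 1
Mode 1: guard c·x = 1.2503 hit at Δt = 1.2162 (t = 2.3278), x⁻ = (1.2503) → reset → x⁺ = (0.6053), jump to mode 0
Mode 0: flow for 0.6281 to horizon, guard not reached → x = (0.2118)

1 1.1116 0->1
2 2.3278 1->0
final: 0 0.2118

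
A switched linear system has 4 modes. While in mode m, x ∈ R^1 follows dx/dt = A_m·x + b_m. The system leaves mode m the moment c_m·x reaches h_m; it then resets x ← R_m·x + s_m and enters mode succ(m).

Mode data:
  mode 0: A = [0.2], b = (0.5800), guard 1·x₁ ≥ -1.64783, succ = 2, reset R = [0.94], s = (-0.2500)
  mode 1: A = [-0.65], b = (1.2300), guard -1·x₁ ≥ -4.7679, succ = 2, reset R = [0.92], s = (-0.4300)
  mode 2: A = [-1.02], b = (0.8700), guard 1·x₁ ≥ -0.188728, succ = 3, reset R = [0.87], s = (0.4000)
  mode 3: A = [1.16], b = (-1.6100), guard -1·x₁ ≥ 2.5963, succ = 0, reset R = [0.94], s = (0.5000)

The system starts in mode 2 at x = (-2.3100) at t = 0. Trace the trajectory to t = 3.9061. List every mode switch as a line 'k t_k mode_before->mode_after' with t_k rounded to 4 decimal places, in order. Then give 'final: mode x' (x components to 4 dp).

1 1.0889 2->3
2 2.1585 3->0
3 3.4897 0->2
final: 2 -0.8813

Mode 2: guard c·x = -0.1887 hit at Δt = 1.0889 (t = 1.0889), x⁻ = (-0.1887) → reset → x⁺ = (0.2358), jump to mode 3
Mode 3: guard c·x = 2.5963 hit at Δt = 1.0696 (t = 2.1585), x⁻ = (-2.5963) → reset → x⁺ = (-1.9405), jump to mode 0
Mode 0: guard c·x = -1.6478 hit at Δt = 1.3312 (t = 3.4897), x⁻ = (-1.6478) → reset → x⁺ = (-1.7990), jump to mode 2
Mode 2: flow for 0.4164 to horizon, guard not reached → x = (-0.8813)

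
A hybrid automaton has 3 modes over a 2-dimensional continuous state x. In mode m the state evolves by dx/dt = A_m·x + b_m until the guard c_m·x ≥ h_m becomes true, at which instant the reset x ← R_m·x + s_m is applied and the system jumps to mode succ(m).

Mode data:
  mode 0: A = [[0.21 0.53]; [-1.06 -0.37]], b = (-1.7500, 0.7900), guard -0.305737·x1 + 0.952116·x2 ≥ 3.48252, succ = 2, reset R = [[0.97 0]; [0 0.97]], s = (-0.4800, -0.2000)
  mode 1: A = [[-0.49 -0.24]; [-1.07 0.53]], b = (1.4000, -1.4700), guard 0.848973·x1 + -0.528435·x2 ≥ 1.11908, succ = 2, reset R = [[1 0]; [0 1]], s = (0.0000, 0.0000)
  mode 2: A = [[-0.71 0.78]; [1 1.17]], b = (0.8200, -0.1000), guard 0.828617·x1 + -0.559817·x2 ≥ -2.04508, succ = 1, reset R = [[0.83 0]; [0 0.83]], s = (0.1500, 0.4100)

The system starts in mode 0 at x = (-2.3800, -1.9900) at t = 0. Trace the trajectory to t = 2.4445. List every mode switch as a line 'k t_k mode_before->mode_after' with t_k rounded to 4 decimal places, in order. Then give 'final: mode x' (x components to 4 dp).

Mode 0: guard c·x = 3.4825 hit at Δt = 0.8988 (t = 0.8988), x⁻ = (-4.6253, 2.1724) → reset → x⁺ = (-4.9665, 1.9073), jump to mode 2
Mode 2: guard c·x = -2.0451 hit at Δt = 0.6770 (t = 1.5758), x⁻ = (-2.1943, 0.4053) → reset → x⁺ = (-1.6712, 0.7464), jump to mode 1
Mode 1: flow for 0.8687 to horizon, guard not reached → x = (-0.2425, 0.6964)

1 0.8988 0->2
2 1.5758 2->1
final: 1 -0.2425 0.6964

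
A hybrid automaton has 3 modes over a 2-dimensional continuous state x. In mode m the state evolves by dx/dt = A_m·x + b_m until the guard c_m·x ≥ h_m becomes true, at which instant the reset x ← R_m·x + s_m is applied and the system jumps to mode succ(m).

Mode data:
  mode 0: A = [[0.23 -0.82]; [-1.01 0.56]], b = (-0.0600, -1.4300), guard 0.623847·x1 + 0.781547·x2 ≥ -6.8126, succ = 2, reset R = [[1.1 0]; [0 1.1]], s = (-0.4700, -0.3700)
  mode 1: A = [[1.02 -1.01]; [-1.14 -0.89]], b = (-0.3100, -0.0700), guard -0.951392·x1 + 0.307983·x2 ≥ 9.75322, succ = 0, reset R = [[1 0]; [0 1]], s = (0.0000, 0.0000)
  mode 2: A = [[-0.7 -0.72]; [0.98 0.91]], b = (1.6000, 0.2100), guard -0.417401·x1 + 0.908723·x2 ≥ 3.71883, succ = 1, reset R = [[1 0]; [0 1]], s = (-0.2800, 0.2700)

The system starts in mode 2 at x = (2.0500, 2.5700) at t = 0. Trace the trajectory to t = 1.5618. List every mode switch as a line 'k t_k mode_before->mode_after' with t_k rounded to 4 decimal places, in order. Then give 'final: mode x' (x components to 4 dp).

1 0.4075 2->1
final: 1 -5.8808 3.7733

Mode 2: guard c·x = 3.7188 hit at Δt = 0.4075 (t = 0.4075), x⁻ = (1.1851, 4.6367) → reset → x⁺ = (0.9051, 4.9067), jump to mode 1
Mode 1: flow for 1.1543 to horizon, guard not reached → x = (-5.8808, 3.7733)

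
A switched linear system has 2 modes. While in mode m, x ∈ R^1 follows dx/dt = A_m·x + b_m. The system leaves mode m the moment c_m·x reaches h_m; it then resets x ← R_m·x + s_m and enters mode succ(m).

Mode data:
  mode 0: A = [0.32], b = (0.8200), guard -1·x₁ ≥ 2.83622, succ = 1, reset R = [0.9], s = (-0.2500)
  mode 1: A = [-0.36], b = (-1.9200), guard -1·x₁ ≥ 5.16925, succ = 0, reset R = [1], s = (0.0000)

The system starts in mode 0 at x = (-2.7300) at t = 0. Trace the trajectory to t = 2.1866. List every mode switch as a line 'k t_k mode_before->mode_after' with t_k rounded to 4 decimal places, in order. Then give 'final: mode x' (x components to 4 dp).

1 1.5348 0->1
final: 1 -3.3319

Mode 0: guard c·x = 2.8362 hit at Δt = 1.5348 (t = 1.5348), x⁻ = (-2.8362) → reset → x⁺ = (-2.8026), jump to mode 1
Mode 1: flow for 0.6518 to horizon, guard not reached → x = (-3.3319)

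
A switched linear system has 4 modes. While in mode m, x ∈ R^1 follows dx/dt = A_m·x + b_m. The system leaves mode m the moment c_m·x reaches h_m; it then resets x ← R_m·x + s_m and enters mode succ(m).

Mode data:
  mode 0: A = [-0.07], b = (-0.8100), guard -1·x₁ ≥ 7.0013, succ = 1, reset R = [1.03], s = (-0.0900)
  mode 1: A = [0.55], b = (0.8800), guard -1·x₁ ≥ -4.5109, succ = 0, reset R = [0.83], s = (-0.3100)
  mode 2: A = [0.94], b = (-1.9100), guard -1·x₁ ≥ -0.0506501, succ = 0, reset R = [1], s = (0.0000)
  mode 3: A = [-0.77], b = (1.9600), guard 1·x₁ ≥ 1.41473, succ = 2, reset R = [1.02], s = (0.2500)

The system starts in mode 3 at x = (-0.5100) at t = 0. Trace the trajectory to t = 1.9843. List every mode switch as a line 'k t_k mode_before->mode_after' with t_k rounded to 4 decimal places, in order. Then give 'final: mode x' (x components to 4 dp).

Mode 3: guard c·x = 1.4147 hit at Δt = 1.2910 (t = 1.2910), x⁻ = (1.4147) → reset → x⁺ = (1.6930), jump to mode 2
Mode 2: flow for 0.6933 to horizon, guard not reached → x = (1.3817)

1 1.2910 3->2
final: 2 1.3817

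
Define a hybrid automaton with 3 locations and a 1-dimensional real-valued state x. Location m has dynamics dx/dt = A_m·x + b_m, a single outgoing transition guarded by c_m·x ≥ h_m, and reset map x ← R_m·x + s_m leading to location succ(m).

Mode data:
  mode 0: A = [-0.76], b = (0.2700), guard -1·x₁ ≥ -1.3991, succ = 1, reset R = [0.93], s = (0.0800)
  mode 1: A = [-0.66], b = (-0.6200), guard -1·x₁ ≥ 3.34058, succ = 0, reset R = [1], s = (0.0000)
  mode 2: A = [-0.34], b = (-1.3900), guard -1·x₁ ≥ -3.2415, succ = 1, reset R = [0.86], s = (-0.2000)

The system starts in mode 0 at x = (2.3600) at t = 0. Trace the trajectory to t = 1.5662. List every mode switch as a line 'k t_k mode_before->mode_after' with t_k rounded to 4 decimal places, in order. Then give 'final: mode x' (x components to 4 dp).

Mode 0: guard c·x = -1.3991 hit at Δt = 0.8587 (t = 0.8587), x⁻ = (1.3991) → reset → x⁺ = (1.3812), jump to mode 1
Mode 1: flow for 0.7075 to horizon, guard not reached → x = (0.5154)

1 0.8587 0->1
final: 1 0.5154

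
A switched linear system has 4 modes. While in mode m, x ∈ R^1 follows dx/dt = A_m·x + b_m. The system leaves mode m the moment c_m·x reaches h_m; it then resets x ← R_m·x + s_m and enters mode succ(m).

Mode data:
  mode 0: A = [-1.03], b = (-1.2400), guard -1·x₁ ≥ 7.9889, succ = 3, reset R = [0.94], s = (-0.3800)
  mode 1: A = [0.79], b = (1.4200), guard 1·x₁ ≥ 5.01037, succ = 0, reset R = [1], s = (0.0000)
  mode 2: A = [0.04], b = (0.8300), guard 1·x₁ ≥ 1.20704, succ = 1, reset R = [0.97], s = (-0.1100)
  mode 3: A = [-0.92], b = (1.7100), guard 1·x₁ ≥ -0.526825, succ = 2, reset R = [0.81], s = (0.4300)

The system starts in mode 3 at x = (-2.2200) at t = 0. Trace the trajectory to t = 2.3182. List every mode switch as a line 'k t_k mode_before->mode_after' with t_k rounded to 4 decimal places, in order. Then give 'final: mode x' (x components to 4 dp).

Mode 3: guard c·x = -0.5268 hit at Δt = 0.5830 (t = 0.5830), x⁻ = (-0.5268) → reset → x⁺ = (0.0033), jump to mode 2
Mode 2: guard c·x = 1.2070 hit at Δt = 1.4096 (t = 1.9926), x⁻ = (1.2070) → reset → x⁺ = (1.0608), jump to mode 1
Mode 1: flow for 0.3256 to horizon, guard not reached → x = (1.8993)

1 0.5830 3->2
2 1.9926 2->1
final: 1 1.8993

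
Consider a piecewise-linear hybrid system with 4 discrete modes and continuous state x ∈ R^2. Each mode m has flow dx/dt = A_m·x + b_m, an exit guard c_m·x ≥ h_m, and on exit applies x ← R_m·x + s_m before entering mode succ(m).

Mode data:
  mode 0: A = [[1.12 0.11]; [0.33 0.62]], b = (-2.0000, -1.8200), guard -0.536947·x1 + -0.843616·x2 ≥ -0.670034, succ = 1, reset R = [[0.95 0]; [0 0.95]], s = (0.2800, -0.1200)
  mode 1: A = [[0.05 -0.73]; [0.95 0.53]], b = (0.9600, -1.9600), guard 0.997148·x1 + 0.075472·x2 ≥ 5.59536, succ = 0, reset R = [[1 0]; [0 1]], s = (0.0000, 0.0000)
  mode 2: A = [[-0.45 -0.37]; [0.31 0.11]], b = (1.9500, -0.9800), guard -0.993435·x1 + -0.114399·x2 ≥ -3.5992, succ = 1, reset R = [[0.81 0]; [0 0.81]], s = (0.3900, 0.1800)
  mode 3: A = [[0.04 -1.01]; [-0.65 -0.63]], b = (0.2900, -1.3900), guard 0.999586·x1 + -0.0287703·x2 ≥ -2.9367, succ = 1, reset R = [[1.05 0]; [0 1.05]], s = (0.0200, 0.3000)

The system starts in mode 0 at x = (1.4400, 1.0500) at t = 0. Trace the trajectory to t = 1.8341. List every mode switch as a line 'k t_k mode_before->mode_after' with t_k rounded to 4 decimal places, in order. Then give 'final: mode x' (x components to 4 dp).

Mode 0: guard c·x = -0.6700 hit at Δt = 0.8818 (t = 0.8818), x⁻ = (0.9785, 0.1714) → reset → x⁺ = (1.2096, 0.0429), jump to mode 1
Mode 1: flow for 0.9523 to horizon, guard not reached → x = (2.3618, -0.3454)

1 0.8818 0->1
final: 1 2.3618 -0.3454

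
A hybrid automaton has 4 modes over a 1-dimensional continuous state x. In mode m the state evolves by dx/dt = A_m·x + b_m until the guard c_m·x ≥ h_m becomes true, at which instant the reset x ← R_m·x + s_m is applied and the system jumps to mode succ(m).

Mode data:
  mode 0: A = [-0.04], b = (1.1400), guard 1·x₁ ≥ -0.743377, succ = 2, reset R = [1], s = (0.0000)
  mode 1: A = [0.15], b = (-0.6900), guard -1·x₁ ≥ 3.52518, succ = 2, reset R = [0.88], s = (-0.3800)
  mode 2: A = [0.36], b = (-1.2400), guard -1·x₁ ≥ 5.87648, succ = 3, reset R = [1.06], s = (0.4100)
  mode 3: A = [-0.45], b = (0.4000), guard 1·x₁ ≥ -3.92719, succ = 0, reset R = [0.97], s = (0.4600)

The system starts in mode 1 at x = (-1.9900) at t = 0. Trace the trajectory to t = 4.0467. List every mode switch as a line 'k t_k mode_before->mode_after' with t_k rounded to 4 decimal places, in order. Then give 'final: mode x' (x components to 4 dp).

1 1.3961 1->2
2 2.2208 2->3
3 2.9571 3->0
final: 0 -1.9911

Mode 1: guard c·x = 3.5252 hit at Δt = 1.3961 (t = 1.3961), x⁻ = (-3.5252) → reset → x⁺ = (-3.4822), jump to mode 2
Mode 2: guard c·x = 5.8765 hit at Δt = 0.8247 (t = 2.2208), x⁻ = (-5.8765) → reset → x⁺ = (-5.8191), jump to mode 3
Mode 3: guard c·x = -3.9272 hit at Δt = 0.7363 (t = 2.9571), x⁻ = (-3.9272) → reset → x⁺ = (-3.3494), jump to mode 0
Mode 0: flow for 1.0896 to horizon, guard not reached → x = (-1.9911)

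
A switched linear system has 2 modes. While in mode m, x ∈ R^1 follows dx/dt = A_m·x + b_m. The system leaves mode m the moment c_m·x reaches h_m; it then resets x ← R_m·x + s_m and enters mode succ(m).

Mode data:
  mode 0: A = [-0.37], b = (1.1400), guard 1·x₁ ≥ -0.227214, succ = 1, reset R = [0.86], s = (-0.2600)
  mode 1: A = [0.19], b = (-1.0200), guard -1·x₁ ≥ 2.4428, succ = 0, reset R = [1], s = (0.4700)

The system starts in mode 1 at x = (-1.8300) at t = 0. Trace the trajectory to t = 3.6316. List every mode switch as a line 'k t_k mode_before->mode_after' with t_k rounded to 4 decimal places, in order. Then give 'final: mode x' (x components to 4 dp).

Mode 1: guard c·x = 2.4428 hit at Δt = 0.4300 (t = 0.4300), x⁻ = (-2.4428) → reset → x⁺ = (-1.9728), jump to mode 0
Mode 0: guard c·x = -0.2272 hit at Δt = 1.1452 (t = 1.5752), x⁻ = (-0.2272) → reset → x⁺ = (-0.4554), jump to mode 1
Mode 1: guard c·x = 2.4428 hit at Δt = 1.5453 (t = 3.1205), x⁻ = (-2.4428) → reset → x⁺ = (-1.9728), jump to mode 0
Mode 0: flow for 0.5111 to horizon, guard not reached → x = (-1.1020)

1 0.4300 1->0
2 1.5752 0->1
3 3.1205 1->0
final: 0 -1.1020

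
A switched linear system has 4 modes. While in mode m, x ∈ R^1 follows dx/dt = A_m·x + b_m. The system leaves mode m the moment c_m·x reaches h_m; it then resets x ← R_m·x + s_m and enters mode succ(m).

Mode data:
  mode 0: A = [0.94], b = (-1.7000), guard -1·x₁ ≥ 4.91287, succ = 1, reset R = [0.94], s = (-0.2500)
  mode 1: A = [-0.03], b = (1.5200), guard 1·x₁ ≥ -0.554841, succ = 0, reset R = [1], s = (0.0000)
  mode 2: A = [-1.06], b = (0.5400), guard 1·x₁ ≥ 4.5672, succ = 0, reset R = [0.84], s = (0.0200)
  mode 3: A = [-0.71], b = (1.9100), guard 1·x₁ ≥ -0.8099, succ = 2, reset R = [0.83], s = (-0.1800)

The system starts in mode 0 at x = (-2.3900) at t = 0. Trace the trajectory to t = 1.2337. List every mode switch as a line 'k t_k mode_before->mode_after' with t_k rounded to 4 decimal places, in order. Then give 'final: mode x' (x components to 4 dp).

Mode 0: guard c·x = 4.9129 hit at Δt = 0.5006 (t = 0.5006), x⁻ = (-4.9129) → reset → x⁺ = (-4.8681), jump to mode 1
Mode 1: flow for 0.7331 to horizon, guard not reached → x = (-3.6601)

1 0.5006 0->1
final: 1 -3.6601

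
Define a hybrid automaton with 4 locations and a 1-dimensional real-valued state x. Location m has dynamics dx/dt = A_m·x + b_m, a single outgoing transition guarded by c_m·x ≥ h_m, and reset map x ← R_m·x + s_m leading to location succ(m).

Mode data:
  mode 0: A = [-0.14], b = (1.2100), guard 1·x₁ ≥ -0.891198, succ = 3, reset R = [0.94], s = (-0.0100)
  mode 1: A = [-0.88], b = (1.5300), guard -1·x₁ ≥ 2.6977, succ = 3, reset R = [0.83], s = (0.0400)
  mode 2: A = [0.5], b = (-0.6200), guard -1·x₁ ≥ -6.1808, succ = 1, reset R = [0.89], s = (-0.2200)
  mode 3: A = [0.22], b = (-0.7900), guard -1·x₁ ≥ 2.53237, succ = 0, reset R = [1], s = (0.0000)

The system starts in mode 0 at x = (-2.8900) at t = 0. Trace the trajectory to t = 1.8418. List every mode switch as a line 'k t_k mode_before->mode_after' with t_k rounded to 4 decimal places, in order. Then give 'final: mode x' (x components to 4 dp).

Mode 0: guard c·x = -0.8912 hit at Δt = 1.3595 (t = 1.3595), x⁻ = (-0.8912) → reset → x⁺ = (-0.8477), jump to mode 3
Mode 3: flow for 0.4823 to horizon, guard not reached → x = (-1.3446)

1 1.3595 0->3
final: 3 -1.3446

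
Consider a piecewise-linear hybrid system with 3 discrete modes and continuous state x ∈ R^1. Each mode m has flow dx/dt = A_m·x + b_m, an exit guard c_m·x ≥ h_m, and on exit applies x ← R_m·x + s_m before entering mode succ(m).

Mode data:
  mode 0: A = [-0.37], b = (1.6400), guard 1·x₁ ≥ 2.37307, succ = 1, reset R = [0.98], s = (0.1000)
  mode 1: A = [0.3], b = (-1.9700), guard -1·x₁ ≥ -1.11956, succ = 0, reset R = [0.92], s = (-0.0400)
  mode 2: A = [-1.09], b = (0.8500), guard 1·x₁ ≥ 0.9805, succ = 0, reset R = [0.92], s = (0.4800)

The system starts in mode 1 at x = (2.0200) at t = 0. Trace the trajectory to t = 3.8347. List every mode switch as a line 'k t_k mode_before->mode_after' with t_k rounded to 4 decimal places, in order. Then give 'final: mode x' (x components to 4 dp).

1 0.6023 1->0
2 1.9909 0->1
3 2.9047 1->0
final: 0 1.9922

Mode 1: guard c·x = -1.1196 hit at Δt = 0.6023 (t = 0.6023), x⁻ = (1.1196) → reset → x⁺ = (0.9900), jump to mode 0
Mode 0: guard c·x = 2.3731 hit at Δt = 1.3886 (t = 1.9909), x⁻ = (2.3731) → reset → x⁺ = (2.4256), jump to mode 1
Mode 1: guard c·x = -1.1196 hit at Δt = 0.9138 (t = 2.9047), x⁻ = (1.1196) → reset → x⁺ = (0.9900), jump to mode 0
Mode 0: flow for 0.9300 to horizon, guard not reached → x = (1.9922)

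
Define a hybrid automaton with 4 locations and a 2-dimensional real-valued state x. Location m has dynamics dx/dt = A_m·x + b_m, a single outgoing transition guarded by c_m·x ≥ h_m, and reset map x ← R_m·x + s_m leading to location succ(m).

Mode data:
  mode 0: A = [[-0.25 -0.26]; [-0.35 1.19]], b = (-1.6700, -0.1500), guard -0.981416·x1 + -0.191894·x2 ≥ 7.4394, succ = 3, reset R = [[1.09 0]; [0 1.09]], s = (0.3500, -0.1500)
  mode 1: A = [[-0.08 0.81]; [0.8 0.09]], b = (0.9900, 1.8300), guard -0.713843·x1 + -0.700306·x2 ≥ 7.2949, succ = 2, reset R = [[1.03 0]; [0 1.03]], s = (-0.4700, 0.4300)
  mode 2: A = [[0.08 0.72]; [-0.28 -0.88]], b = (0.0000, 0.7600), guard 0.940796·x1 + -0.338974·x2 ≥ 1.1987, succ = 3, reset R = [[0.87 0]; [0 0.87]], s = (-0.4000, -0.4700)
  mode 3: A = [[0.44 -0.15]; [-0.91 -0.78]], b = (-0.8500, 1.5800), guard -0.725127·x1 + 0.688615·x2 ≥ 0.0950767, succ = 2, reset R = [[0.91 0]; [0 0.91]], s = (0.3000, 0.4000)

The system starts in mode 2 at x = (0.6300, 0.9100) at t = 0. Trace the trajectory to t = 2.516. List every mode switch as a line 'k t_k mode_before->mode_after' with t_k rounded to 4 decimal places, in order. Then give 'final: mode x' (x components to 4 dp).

1 1.3643 2->3
2 2.1376 3->2
final: 2 0.9713 0.8481

Mode 2: guard c·x = 1.1987 hit at Δt = 1.3643 (t = 1.3643), x⁻ = (1.4971, 0.6187) → reset → x⁺ = (0.9024, 0.0683), jump to mode 3
Mode 3: guard c·x = 0.0951 hit at Δt = 0.7733 (t = 2.1376), x⁻ = (0.4410, 0.6025) → reset → x⁺ = (0.7013, 0.9483), jump to mode 2
Mode 2: flow for 0.3784 to horizon, guard not reached → x = (0.9713, 0.8481)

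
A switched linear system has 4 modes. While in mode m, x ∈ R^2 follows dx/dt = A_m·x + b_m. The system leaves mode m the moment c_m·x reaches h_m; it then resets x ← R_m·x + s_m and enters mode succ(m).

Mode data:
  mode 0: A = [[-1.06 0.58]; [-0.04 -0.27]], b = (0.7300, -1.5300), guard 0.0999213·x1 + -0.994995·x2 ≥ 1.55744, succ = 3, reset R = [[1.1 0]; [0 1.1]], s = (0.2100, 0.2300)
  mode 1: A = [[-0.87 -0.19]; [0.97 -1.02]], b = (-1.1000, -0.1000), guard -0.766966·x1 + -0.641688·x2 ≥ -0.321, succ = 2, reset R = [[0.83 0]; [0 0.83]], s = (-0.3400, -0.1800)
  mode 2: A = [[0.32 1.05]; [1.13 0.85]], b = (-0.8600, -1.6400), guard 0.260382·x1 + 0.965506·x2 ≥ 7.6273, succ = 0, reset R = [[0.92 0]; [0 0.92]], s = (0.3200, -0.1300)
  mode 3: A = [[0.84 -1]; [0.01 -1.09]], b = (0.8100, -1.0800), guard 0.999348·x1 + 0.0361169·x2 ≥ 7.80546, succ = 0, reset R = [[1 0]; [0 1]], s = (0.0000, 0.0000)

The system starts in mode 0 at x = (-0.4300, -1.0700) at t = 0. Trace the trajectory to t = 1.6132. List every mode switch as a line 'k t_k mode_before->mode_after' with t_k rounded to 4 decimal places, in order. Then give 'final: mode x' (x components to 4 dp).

Mode 0: guard c·x = 1.5574 hit at Δt = 0.4536 (t = 0.4536), x⁻ = (-0.2866, -1.5941) → reset → x⁺ = (-0.1053, -1.5235), jump to mode 3
Mode 3: flow for 1.1596 to horizon, guard not reached → x = (3.9023, -1.1280)

1 0.4536 0->3
final: 3 3.9023 -1.1280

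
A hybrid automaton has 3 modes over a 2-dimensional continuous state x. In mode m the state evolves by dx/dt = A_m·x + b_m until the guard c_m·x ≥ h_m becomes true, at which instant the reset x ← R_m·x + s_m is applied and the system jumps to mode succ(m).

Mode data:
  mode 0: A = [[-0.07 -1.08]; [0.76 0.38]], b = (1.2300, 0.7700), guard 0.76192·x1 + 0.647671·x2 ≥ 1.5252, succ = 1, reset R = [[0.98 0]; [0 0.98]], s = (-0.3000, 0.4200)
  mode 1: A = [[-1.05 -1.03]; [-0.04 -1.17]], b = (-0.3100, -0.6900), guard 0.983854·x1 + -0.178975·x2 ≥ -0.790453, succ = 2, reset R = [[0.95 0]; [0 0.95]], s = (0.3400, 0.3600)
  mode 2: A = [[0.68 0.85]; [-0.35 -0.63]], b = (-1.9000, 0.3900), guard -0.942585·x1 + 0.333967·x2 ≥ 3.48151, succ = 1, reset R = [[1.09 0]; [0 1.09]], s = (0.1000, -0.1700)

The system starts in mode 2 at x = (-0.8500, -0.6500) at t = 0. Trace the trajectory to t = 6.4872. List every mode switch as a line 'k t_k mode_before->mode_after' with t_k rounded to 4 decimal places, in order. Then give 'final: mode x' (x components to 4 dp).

Mode 2: guard c·x = 3.4815 hit at Δt = 0.7757 (t = 0.7757), x⁻ = (-3.5782, 0.3256) → reset → x⁺ = (-3.8002, 0.1850), jump to mode 1
Mode 1: guard c·x = -0.7905 hit at Δt = 1.4485 (t = 2.2242), x⁻ = (-0.8763, -0.4007) → reset → x⁺ = (-0.4925, -0.0207), jump to mode 2
Mode 2: guard c·x = 3.4815 hit at Δt = 1.0216 (t = 3.2458), x⁻ = (-3.4068, 0.8094) → reset → x⁺ = (-3.6134, 0.7123), jump to mode 1
Mode 1: guard c·x = -0.7905 hit at Δt = 1.5783 (t = 4.8240), x⁻ = (-0.8649, -0.3378) → reset → x⁺ = (-0.4816, 0.0391), jump to mode 2
Mode 2: guard c·x = 3.4815 hit at Δt = 1.0391 (t = 5.8631), x⁻ = (-3.3934, 0.8471) → reset → x⁺ = (-3.5988, 0.7534), jump to mode 1
Mode 1: flow for 0.6241 to horizon, guard not reached → x = (-2.1801, 0.1063)

1 0.7757 2->1
2 2.2242 1->2
3 3.2458 2->1
4 4.8240 1->2
5 5.8631 2->1
final: 1 -2.1801 0.1063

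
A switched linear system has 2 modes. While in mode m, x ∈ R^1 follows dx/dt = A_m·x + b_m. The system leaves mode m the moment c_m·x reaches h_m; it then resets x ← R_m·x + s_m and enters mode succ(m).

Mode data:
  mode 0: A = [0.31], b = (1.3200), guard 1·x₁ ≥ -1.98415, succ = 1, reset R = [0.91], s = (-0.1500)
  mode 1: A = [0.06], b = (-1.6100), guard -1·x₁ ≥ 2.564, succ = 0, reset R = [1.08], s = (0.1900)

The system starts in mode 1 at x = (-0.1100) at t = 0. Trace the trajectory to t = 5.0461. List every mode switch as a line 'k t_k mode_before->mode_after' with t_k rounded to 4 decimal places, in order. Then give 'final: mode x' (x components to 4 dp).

Mode 1: guard c·x = 2.5640 hit at Δt = 1.4528 (t = 1.4528), x⁻ = (-2.5640) → reset → x⁺ = (-2.5791), jump to mode 0
Mode 0: guard c·x = -1.9842 hit at Δt = 0.9785 (t = 2.4313), x⁻ = (-1.9842) → reset → x⁺ = (-1.9556), jump to mode 1
Mode 1: guard c·x = 2.5640 hit at Δt = 0.3486 (t = 2.7799), x⁻ = (-2.5640) → reset → x⁺ = (-2.5791), jump to mode 0
Mode 0: guard c·x = -1.9842 hit at Δt = 0.9785 (t = 3.7584), x⁻ = (-1.9842) → reset → x⁺ = (-1.9556), jump to mode 1
Mode 1: guard c·x = 2.5640 hit at Δt = 0.3486 (t = 4.1069), x⁻ = (-2.5640) → reset → x⁺ = (-2.5791), jump to mode 0
Mode 0: flow for 0.9392 to horizon, guard not reached → x = (-2.0117)

1 1.4528 1->0
2 2.4313 0->1
3 2.7799 1->0
4 3.7584 0->1
5 4.1069 1->0
final: 0 -2.0117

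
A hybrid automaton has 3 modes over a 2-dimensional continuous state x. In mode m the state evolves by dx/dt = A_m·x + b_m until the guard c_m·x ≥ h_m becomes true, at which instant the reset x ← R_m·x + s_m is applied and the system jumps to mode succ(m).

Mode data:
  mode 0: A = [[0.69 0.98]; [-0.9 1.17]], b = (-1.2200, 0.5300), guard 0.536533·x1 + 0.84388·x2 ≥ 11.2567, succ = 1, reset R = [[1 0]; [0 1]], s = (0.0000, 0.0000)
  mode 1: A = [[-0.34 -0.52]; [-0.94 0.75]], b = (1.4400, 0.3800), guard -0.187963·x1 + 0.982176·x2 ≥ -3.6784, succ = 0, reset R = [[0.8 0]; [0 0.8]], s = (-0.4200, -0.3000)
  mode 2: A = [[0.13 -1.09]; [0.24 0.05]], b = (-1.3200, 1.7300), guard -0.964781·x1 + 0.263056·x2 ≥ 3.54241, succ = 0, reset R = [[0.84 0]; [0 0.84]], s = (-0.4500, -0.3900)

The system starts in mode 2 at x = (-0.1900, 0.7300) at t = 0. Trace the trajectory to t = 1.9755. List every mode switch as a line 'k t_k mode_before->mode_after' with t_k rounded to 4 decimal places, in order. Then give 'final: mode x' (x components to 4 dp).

Mode 2: guard c·x = 3.5424 hit at Δt = 0.9389 (t = 0.9389), x⁻ = (-3.1034, 2.0845) → reset → x⁺ = (-3.0568, 1.3610), jump to mode 0
Mode 0: flow for 1.0366 to horizon, guard not reached → x = (-0.8670, 11.2284)

1 0.9389 2->0
final: 0 -0.8670 11.2284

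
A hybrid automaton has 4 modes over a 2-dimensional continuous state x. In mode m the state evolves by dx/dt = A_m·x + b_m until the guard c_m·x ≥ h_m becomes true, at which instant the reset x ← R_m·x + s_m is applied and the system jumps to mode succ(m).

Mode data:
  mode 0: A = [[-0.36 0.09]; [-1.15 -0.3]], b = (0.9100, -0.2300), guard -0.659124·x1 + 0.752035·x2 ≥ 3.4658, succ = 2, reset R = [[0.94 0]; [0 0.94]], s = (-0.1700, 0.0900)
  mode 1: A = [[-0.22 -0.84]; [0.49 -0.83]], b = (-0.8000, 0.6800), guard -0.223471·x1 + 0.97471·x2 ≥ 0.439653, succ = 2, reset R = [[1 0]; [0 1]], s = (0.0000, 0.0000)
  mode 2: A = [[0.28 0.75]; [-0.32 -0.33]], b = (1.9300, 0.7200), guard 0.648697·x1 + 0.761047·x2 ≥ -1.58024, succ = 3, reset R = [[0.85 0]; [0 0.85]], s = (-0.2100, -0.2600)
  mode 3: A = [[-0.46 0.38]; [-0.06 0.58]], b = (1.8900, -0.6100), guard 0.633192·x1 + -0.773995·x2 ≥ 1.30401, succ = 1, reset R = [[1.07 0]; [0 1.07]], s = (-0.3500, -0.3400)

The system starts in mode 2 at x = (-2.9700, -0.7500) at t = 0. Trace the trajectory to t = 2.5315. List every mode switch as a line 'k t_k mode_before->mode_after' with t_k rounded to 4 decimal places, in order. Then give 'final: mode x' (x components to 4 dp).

1 0.4835 2->3
2 1.7849 3->1
final: 1 0.0767 -0.6332

Mode 2: guard c·x = -1.5802 hit at Δt = 0.4835 (t = 0.4835), x⁻ = (-2.5287, 0.0790) → reset → x⁺ = (-2.3594, -0.1928), jump to mode 3
Mode 3: guard c·x = 1.3040 hit at Δt = 1.3014 (t = 1.7849), x⁻ = (0.2561, -1.4752) → reset → x⁺ = (-0.0759, -1.9185), jump to mode 1
Mode 1: flow for 0.7466 to horizon, guard not reached → x = (0.0767, -0.6332)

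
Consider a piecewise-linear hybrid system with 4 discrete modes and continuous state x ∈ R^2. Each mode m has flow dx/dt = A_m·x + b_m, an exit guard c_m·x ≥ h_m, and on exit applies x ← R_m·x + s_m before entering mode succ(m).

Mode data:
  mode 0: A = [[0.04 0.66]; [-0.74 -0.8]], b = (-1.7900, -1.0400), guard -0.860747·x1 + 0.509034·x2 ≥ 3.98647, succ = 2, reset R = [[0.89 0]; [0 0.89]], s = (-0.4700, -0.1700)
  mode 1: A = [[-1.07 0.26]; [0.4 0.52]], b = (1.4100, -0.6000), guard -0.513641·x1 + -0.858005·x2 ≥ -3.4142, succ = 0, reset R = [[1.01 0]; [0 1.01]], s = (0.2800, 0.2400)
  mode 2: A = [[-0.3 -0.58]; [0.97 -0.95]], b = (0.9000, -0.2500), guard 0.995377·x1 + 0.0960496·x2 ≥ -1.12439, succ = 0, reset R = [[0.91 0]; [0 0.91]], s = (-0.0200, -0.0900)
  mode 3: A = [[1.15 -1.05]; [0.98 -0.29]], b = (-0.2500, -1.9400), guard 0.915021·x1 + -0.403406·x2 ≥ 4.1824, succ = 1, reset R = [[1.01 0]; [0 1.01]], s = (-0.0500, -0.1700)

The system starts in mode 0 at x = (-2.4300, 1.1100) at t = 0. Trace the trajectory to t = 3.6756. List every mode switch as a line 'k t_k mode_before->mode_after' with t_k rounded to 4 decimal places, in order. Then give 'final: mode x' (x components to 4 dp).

Mode 0: guard c·x = 3.9865 hit at Δt = 1.2017 (t = 1.2017), x⁻ = (-3.7662, 1.4629) → reset → x⁺ = (-3.8220, 1.1320), jump to mode 2
Mode 2: guard c·x = -1.1244 hit at Δt = 1.3612 (t = 2.5629), x⁻ = (-0.9869, -1.4794) → reset → x⁺ = (-0.9180, -1.4363), jump to mode 0
Mode 0: flow for 1.1127 to horizon, guard not reached → x = (-3.5869, 0.0227)

1 1.2017 0->2
2 2.5629 2->0
final: 0 -3.5869 0.0227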